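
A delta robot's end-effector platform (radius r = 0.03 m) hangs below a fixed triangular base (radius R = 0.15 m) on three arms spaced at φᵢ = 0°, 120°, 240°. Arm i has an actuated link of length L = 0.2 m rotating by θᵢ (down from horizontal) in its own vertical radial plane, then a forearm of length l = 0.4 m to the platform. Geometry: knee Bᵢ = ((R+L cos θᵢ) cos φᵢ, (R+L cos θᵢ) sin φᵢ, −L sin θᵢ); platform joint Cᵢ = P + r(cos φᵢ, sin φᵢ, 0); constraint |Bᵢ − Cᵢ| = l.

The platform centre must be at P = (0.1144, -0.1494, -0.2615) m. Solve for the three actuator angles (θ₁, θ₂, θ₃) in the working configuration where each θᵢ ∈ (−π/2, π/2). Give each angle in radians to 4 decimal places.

φ1=0.0° → target in arm frame (0.1144, -0.1494)
  e−x'=0.0056;  (l²−L²−(e−x')²−y'²−z²)/2L = 0.0732
  θ1 = atan2(B,A) + arccos(C/0.2616) = -0.2621
rotate P by −φ2: (-0.1866, -0.0244, -0.2615)
  A=0.3066, B=-0.2615, C=(l²−L²−A²−y'²−z²)/(2L)=-0.1074
  γ=atan2(-0.2615,0.3066)=-0.7062;  ψ=arccos(-0.2666)=1.8407;  θ2=γ+ψ≈1.1344
rotate P by −φ3: (0.0722, 0.1738, -0.2615)
  A cos θ + B sin θ = C:  0.0478·cos θ + -0.2615·sin θ = 0.0478
  θ3 = atan2(B,A) + arccos(C/0.2658) = -0.0001

θ₁ = -0.2621, θ₂ = 1.1344, θ₃ = -0.0001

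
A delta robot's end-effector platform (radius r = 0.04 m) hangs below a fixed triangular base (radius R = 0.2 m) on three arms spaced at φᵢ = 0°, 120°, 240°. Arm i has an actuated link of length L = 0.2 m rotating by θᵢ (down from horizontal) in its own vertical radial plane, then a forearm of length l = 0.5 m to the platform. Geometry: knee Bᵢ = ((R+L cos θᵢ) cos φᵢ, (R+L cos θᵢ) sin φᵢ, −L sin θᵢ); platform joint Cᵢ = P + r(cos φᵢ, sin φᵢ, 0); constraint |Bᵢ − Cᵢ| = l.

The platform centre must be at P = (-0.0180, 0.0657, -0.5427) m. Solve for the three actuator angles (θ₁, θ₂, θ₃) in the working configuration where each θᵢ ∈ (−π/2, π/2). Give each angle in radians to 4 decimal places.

θ₁ = 0.8727, θ₂ = 0.6109, θ₃ = 0.9598

rotate P by −φ1: (-0.0180, 0.0657, -0.5427)
  A=0.1780, B=-0.5427, C=(l²−L²−A²−y'²−z²)/(2L)=-0.3013
  √(A²+B²)=0.5711;  θ1 = -1.2539+2.1265 ≈ 0.8727
rotate P by −φ2: (0.0659, -0.0173, -0.5427)
  A=0.0941, B=-0.5427, C=(l²−L²−A²−y'²−z²)/(2L)=-0.2342
  √(A²+B²)=0.5508;  θ2 = -1.3991+2.0100 ≈ 0.6109
rotate P by −φ3: (-0.0479, -0.0484, -0.5427)
  A=0.2079, B=-0.5427, C=(l²−L²−A²−y'²−z²)/(2L)=-0.3252
  γ=atan2(-0.5427,0.2079)=-1.2050;  ψ=arccos(-0.5596)=2.1647;  θ3=γ+ψ≈0.9598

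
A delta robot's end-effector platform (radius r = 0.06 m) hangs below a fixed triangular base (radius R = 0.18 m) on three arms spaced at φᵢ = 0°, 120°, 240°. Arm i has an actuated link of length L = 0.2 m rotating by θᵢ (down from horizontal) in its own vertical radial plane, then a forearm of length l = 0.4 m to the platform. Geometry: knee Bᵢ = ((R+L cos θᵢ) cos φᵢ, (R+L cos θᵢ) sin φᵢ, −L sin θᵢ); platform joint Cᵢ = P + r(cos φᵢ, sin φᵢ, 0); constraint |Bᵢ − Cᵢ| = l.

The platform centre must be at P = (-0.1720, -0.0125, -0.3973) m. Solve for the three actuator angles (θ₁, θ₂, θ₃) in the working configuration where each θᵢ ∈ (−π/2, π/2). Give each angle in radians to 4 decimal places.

φ1=0.0° → target in arm frame (-0.1720, -0.0125)
  e−x'=0.2920;  (l²−L²−(e−x')²−y'²−z²)/2L = -0.3082
  √(A²+B²)=0.4931;  θ1 = -0.9370+2.2459 ≈ 1.3089
arm 2 (φ=120.0°): x'=0.0752, y'=0.1552
  A=0.0448, B=-0.3973, C=(l²−L²−A²−y'²−z²)/(2L)=-0.1599
  γ=atan2(-0.3973,0.0448)=-1.4584;  ψ=arccos(-0.3998)=1.9821;  θ2=γ+ψ≈0.5237
φ3=240.0° → target in arm frame (0.0968, -0.1427)
  e−x'=0.0232;  (l²−L²−(e−x')²−y'²−z²)/2L = -0.1469
  √(A²+B²)=0.3980;  θ3 = -1.5125+1.9488 ≈ 0.4363

θ₁ = 1.3089, θ₂ = 0.5237, θ₃ = 0.4363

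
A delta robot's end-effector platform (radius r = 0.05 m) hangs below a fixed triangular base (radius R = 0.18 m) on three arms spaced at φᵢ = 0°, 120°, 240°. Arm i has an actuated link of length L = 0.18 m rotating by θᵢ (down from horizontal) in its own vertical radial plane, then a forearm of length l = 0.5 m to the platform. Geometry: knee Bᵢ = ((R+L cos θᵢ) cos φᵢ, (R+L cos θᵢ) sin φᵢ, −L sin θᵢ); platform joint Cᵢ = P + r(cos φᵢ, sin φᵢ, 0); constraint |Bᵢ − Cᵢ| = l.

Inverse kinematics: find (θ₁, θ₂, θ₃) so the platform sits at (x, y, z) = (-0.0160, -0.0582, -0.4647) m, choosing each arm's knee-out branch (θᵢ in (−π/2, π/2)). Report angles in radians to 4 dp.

θ₁ = 0.4362, θ₂ = 0.5237, θ₃ = 0.1748

φ1=0.0° → target in arm frame (-0.0160, -0.0582)
  A cos θ + B sin θ = C:  0.1460·cos θ + -0.4647·sin θ = -0.0640
  θ1 = atan2(B,A) + arccos(C/0.4871) = 0.4362
arm 2 (φ=120.0°): x'=-0.0424, y'=0.0430
  e−x'=0.1724;  (l²−L²−(e−x')²−y'²−z²)/2L = -0.0831
  θ2 = atan2(B,A) + arccos(C/0.4956) = 0.5237
rotate P by −φ3: (0.0584, 0.0152, -0.4647)
  e−x'=0.0716;  (l²−L²−(e−x')²−y'²−z²)/2L = -0.0103
  θ3 = atan2(B,A) + arccos(C/0.4702) = 0.1748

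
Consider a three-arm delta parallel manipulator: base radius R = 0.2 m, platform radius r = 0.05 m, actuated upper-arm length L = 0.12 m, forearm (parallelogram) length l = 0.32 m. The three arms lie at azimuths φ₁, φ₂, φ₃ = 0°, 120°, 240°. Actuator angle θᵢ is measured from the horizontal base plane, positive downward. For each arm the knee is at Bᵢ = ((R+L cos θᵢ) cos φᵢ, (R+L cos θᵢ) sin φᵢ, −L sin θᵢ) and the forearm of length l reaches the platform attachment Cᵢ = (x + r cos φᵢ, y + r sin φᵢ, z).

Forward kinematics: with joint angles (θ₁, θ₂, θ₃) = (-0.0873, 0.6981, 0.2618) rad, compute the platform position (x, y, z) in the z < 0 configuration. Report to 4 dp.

(0.0412, -0.0315, -0.2115)

φ1=0.0°: virtual centre (0.2695, 0.0000, 0.0105), radius l
centre 2 = (0.2419·cos120.0°, 0.2419·sin120.0°, -0.0771) = (-0.1210, 0.2095, -0.0771)
centre 3 = (0.2659·cos240.0°, 0.2659·sin240.0°, -0.0311) = (-0.1330, -0.2303, -0.0311)
subtract pairs → two planes through P
plane₁₂: -0.7810x+0.4190y+-0.1752z = -0.0083
det = 0.6970;  x = 0.0061+-0.1657z,  y = -0.0083+0.1093z
sphere 1 gives Az²+Bz+C=0 with A=1.0394, B=0.0645, C=-0.0328;  B²−4AC=0.1407;  roots -0.2115, 0.1494;  negative root z = -0.2115
x = 0.0412, y = -0.0315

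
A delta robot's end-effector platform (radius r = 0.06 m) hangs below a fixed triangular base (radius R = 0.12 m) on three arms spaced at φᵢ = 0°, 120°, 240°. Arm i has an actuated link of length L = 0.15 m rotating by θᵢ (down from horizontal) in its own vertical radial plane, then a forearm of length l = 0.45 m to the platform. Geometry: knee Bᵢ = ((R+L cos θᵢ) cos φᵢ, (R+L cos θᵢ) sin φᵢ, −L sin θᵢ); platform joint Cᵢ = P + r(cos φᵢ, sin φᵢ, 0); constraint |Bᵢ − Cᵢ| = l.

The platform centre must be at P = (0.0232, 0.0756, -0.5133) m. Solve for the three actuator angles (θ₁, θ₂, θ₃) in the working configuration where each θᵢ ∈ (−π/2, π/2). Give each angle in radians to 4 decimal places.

rotate P by −φ1: (0.0232, 0.0756, -0.5133)
  e−x'=0.0368;  (l²−L²−(e−x')²−y'²−z²)/2L = -0.3018
  √(A²+B²)=0.5146;  θ1 = -1.4992+2.1975 ≈ 0.6983
arm 2 (φ=120.0°): x'=0.0539, y'=-0.0579
  A=0.0061, B=-0.5133, C=(l²−L²−A²−y'²−z²)/(2L)=-0.2896
  √(A²+B²)=0.5133;  θ2 = -1.5589+2.1701 ≈ 0.6112
arm 3 (φ=240.0°): x'=-0.0771, y'=-0.0177
  A cos θ + B sin θ = C:  0.1371·cos θ + -0.5133·sin θ = -0.3419
  θ3 = atan2(B,A) + arccos(C/0.5313) = 0.9601

θ₁ = 0.6983, θ₂ = 0.6112, θ₃ = 0.9601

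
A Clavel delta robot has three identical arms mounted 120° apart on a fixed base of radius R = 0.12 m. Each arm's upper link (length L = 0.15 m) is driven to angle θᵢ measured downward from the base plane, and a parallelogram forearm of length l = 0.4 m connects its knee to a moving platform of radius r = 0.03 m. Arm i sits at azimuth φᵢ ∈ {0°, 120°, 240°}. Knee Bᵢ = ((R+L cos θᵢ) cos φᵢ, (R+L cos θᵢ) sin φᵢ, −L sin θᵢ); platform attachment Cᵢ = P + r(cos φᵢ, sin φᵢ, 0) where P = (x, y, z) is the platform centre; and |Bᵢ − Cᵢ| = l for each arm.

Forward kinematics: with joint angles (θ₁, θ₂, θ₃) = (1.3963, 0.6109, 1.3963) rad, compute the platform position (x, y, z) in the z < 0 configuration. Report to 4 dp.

(-0.0707, 0.1224, -0.4796)

centre 1 = (0.1160·cos0.0°, 0.1160·sin0.0°, -0.1477) = (0.1160, 0.0000, -0.1477)
φ2=120.0°: virtual centre (-0.1064, 0.1844, -0.0860), radius l
arm 3 at φ=240.0°: (R−r)+L cos θ3 = 0.1160;  centre 3 = (-0.0580, -0.1005, -0.1477)
eliminate P² terms by subtracting sphere 1 from 2 and 3
plane₁₂: -0.4450x+0.3687y+0.1234z = 0.0174
det = 0.2178;  x = -0.0161+0.1138z,  y = 0.0279+-0.1972z
into |P−centre ₁|² = l²: 1.0518z² + 0.2544z + -0.1199 = 0;  Δ = 0.5694;  z = -0.4796 or 0.2378 → z<0 root = -0.4796
x = -0.0707, y = 0.1224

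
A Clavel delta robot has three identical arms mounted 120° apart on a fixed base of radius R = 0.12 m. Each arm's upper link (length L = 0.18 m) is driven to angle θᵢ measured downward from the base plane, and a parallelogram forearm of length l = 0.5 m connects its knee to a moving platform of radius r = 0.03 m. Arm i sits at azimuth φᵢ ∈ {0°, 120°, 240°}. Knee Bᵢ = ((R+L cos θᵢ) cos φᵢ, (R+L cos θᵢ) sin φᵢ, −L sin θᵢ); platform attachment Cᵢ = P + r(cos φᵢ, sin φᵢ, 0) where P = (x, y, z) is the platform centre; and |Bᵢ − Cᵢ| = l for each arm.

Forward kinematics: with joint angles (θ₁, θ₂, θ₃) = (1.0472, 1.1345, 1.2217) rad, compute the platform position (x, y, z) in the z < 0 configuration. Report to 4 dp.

(0.0329, 0.0194, -0.6333)

φ1=0.0°: virtual centre (0.1800, 0.0000, -0.1559), radius l
φ2=120.0°: virtual centre (-0.0830, 0.1438, -0.1631), radius l
arm 3 at φ=240.0°: e+L cos θ3 = 0.1516;  S3 = (-0.0758, -0.1313, -0.1691)
subtract pairs → two planes through P
linear system: -0.5261x+0.2876y = -0.0025−-0.0145z; -0.5116x+-0.2625y = -0.0051−-0.0265z
det = 0.2852;  x = 0.0075+-0.0401z,  y = 0.0049+-0.0229z
sphere 1 gives Az²+Bz+C=0 with A=1.0021, B=0.3254, C=-0.1959;  B²−4AC=0.8912;  roots -0.6333, 0.3087;  negative root z = -0.6333
x = 0.0329, y = 0.0194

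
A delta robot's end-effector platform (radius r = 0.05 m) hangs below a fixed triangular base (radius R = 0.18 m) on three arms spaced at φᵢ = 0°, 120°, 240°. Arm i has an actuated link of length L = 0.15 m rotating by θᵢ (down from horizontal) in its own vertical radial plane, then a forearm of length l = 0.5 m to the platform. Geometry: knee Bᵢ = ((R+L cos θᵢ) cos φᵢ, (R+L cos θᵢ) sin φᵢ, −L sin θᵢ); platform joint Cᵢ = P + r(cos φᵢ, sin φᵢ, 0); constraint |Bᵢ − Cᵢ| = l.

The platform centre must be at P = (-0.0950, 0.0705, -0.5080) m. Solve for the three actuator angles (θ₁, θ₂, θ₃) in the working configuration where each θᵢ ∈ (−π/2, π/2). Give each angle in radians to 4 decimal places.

θ₁ = 0.9602, θ₂ = 0.2618, θ₃ = 0.6982

arm 1 (φ=0.0°): x'=-0.0950, y'=0.0705
  e−x'=0.2250;  (l²−L²−(e−x')²−y'²−z²)/2L = -0.2872
  γ=atan2(-0.5080,0.2250)=-1.1539;  ψ=arccos(-0.5169)=2.1140;  θ1=γ+ψ≈0.9602
arm 2 (φ=120.0°): x'=0.1086, y'=0.0470
  A=0.0214, B=-0.5080, C=(l²−L²−A²−y'²−z²)/(2L)=-0.1108
  θ2 = atan2(B,A) + arccos(C/0.5085) = 0.2618
φ3=240.0° → target in arm frame (-0.0136, -0.1175)
  A=0.1436, B=-0.5080, C=(l²−L²−A²−y'²−z²)/(2L)=-0.2166
  √(A²+B²)=0.5279;  θ3 = -1.2954+1.9936 ≈ 0.6982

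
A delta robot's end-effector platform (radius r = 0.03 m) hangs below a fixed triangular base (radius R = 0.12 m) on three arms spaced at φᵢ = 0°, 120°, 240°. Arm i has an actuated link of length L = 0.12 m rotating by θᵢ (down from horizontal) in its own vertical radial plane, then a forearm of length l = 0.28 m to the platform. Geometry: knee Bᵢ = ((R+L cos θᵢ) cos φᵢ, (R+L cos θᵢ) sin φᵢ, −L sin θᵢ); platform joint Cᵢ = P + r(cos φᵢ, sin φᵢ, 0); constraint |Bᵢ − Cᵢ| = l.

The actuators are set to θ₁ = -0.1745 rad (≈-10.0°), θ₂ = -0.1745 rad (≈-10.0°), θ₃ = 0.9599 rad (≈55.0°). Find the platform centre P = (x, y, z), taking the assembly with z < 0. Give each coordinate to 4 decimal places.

φ1=0.0°: virtual centre (0.2082, 0.0000, 0.0208), radius l
arm 2 at φ=120.0°: ρ2 = 0.2082;  O2 = (-0.1041, 0.1803, 0.0208)
O3 = (0.1588·cos240.0°, 0.1588·sin240.0°, -0.0983) = (-0.0794, -0.1376, -0.0983)
subtract pairs → two planes through P
linear system: -0.6245x+0.3606y = 0.0000−0.0000z; -0.5752x+-0.2751y = -0.0089−-0.2383z
det = 0.3792;  x = 0.0084+-0.2266z,  y = 0.0146+-0.3924z
sphere 1 gives Az²+Bz+C=0 with A=1.2053, B=0.0374, C=-0.0379;  B²−4AC=0.1839;  roots -0.1934, 0.1624;  negative root z = -0.1934
x = 0.0523, y = 0.0905

(0.0523, 0.0905, -0.1934)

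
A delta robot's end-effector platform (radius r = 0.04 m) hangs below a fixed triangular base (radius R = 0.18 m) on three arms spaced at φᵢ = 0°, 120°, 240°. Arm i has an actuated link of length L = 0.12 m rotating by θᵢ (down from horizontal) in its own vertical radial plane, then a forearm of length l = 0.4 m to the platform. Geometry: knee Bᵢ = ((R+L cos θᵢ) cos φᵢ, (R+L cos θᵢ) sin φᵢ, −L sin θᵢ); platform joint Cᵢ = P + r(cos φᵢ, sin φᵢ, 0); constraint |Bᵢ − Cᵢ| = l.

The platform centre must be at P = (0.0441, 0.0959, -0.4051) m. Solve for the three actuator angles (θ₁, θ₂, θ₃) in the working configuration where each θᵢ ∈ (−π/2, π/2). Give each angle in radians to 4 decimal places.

θ₁ = 0.6107, θ₂ = 0.5233, θ₃ = 1.3089

φ1=0.0° → target in arm frame (0.0441, 0.0959)
  A cos θ + B sin θ = C:  0.0959·cos θ + -0.4051·sin θ = -0.1537
  θ1 = atan2(B,A) + arccos(C/0.4163) = 0.6107
φ2=120.0° → target in arm frame (0.0610, -0.0861)
  A=0.0790, B=-0.4051, C=(l²−L²−A²−y'²−z²)/(2L)=-0.1340
  θ2 = atan2(B,A) + arccos(C/0.4127) = 0.5233
rotate P by −φ3: (-0.1051, -0.0098, -0.4051)
  A=0.2451, B=-0.4051, C=(l²−L²−A²−y'²−z²)/(2L)=-0.3278
  θ3 = atan2(B,A) + arccos(C/0.4735) = 1.3089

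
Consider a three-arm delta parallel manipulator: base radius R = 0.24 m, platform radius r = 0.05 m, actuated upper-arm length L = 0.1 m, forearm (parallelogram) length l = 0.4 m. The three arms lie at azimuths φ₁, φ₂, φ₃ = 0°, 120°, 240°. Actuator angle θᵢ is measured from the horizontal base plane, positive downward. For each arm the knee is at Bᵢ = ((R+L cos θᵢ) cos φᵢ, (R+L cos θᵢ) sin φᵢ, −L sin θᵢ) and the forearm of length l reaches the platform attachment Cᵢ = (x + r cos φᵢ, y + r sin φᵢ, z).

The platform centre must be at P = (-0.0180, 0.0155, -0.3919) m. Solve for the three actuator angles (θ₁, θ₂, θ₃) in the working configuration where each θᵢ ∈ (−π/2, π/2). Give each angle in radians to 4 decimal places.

θ₁ = 1.0473, θ₂ = 0.7855, θ₃ = 0.9603

arm 1 (φ=0.0°): x'=-0.0180, y'=0.0155
  A=0.2080, B=-0.3919, C=(l²−L²−A²−y'²−z²)/(2L)=-0.2354
  √(A²+B²)=0.4437;  θ1 = -1.0829+2.1302 ≈ 1.0473
φ2=120.0° → target in arm frame (0.0224, 0.0078)
  e−x'=0.1676;  (l²−L²−(e−x')²−y'²−z²)/2L = -0.1586
  √(A²+B²)=0.4262;  θ2 = -1.1667+1.9522 ≈ 0.7855
rotate P by −φ3: (-0.0044, -0.0233, -0.3919)
  e−x'=0.1944;  (l²−L²−(e−x')²−y'²−z²)/2L = -0.2097
  θ3 = atan2(B,A) + arccos(C/0.4375) = 0.9603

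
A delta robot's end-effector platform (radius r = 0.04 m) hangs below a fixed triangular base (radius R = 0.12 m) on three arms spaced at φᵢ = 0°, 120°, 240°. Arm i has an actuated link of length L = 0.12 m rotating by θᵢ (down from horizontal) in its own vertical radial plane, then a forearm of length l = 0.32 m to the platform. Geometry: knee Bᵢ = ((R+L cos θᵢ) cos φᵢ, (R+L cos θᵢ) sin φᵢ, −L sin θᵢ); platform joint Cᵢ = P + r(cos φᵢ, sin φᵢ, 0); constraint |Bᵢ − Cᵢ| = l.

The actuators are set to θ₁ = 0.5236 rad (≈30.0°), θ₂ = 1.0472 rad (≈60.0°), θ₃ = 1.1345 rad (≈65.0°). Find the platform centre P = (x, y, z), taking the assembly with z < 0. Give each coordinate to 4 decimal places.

arm 1 at φ=0.0°: e+L cos θ1 = 0.1839;  centre 1 = (0.1839, 0.0000, -0.0600)
φ2=120.0°: virtual centre (-0.0700, 0.1212, -0.1039), radius l
centre 3 = (0.1307·cos240.0°, 0.1307·sin240.0°, -0.1088) = (-0.0654, -0.1132, -0.1088)
|centre ₂|²−|centre ₁|² = -0.0070;  |centre ₃|²−|centre ₁|² = -0.0085
plane₁₂: -0.5078x+0.2425y+-0.0878z = -0.0070
det = 0.2359;  x = 0.0155+-0.1846z,  y = 0.0035+-0.0243z
into |P−centre ₁|² = l²: 1.0347z² + 0.1820z + -0.0704 = 0;  Δ = 0.3246;  z = -0.3633 or 0.1874 → z<0 root = -0.3633
x = 0.0825, y = 0.0123

(0.0825, 0.0123, -0.3633)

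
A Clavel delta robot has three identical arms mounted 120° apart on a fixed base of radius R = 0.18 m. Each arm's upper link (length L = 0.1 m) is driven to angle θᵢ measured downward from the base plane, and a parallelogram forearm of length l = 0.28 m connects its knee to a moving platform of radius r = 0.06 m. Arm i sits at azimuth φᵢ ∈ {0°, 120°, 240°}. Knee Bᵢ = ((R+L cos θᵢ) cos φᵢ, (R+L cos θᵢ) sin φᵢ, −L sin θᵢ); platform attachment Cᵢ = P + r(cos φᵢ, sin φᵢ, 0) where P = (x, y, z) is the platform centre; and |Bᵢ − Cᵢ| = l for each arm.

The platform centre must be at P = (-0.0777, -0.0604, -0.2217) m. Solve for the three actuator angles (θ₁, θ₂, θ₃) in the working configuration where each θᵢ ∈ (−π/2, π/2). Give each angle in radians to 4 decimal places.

rotate P by −φ1: (-0.0777, -0.0604, -0.2217)
  A=0.1977, B=-0.2217, C=(l²−L²−A²−y'²−z²)/(2L)=-0.1174
  γ=atan2(-0.2217,0.1977)=-0.8426;  ψ=arccos(-0.3953)=1.9772;  θ1=γ+ψ≈1.1346
rotate P by −φ2: (-0.0135, 0.0975, -0.2217)
  e−x'=0.1335;  (l²−L²−(e−x')²−y'²−z²)/2L = -0.0403
  γ=atan2(-0.2217,0.1335)=-1.0289;  ψ=arccos(-0.1559)=1.7273;  θ2=γ+ψ≈0.6984
arm 3 (φ=240.0°): x'=0.0912, y'=-0.0371
  A=0.0288, B=-0.2217, C=(l²−L²−A²−y'²−z²)/(2L)=0.0852
  γ=atan2(-0.2217,0.0288)=-1.4414;  ψ=arccos(0.3811)=1.1798;  θ3=γ+ψ≈-0.2616

θ₁ = 1.1346, θ₂ = 0.6984, θ₃ = -0.2616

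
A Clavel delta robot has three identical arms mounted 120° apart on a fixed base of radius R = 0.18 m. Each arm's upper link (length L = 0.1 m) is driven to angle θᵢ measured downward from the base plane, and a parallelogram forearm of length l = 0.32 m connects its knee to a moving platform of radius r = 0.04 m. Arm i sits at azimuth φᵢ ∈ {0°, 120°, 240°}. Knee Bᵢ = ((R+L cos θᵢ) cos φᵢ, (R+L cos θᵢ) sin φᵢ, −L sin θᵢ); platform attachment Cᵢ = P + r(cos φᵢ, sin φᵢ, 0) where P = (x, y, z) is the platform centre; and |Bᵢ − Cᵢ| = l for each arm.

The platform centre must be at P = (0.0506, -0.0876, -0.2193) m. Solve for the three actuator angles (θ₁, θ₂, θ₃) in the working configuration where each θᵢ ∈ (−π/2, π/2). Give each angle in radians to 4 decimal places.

rotate P by −φ1: (0.0506, -0.0876, -0.2193)
  e−x'=0.0894;  (l²−L²−(e−x')²−y'²−z²)/2L = 0.1432
  γ=atan2(-0.2193,0.0894)=-1.1837;  ψ=arccos(0.6047)=0.9214;  θ1=γ+ψ≈-0.2623
φ2=120.0° → target in arm frame (-0.1012, 0.0000)
  e−x'=0.2412;  (l²−L²−(e−x')²−y'²−z²)/2L = -0.0693
  √(A²+B²)=0.3260;  θ2 = -0.7380+1.7849 ≈ 1.0470
arm 3 (φ=240.0°): x'=0.0506, y'=0.0876
  e−x'=0.0894;  (l²−L²−(e−x')²−y'²−z²)/2L = 0.1432
  θ3 = atan2(B,A) + arccos(C/0.2368) = -0.2618

θ₁ = -0.2623, θ₂ = 1.0470, θ₃ = -0.2618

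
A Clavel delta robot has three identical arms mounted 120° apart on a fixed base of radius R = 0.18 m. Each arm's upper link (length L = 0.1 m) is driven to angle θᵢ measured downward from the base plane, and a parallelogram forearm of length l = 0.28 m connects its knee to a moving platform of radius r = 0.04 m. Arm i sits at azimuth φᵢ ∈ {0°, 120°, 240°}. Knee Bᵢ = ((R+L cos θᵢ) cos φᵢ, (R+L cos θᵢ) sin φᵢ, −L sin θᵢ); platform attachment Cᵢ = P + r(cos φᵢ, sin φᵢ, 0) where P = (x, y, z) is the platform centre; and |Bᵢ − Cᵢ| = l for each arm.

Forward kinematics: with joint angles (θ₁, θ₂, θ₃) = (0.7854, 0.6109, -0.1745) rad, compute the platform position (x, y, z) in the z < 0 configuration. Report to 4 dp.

(-0.0376, -0.0413, -0.1934)

arm 1 at φ=0.0°: ρ1 = 0.2107;  S1 = (0.2107, 0.0000, -0.0707)
S2 = (0.2219·cos120.0°, 0.2219·sin120.0°, -0.0574) = (-0.1110, 0.1922, -0.0574)
arm 3 at φ=240.0°: ρ3 = 0.2385;  S3 = (-0.1192, -0.2065, 0.0174)
eliminate P² terms by subtracting sphere 1 from 2 and 3
[-0.6433 0.3844 0.0267]·P = 0.0031;  [-0.6599 -0.4131 0.1761]·P = 0.0078
det = 0.5194;  x = -0.0082+0.1516z,  y = -0.0056+0.1843z
quadratic in z: (1.0569)z²+(0.0730)z+(-0.0254)=0, √Δ=0.3359 → z ∈ {-0.1934, 0.1244}; z = -0.1934 (taking z<0)
x = -0.0376, y = -0.0413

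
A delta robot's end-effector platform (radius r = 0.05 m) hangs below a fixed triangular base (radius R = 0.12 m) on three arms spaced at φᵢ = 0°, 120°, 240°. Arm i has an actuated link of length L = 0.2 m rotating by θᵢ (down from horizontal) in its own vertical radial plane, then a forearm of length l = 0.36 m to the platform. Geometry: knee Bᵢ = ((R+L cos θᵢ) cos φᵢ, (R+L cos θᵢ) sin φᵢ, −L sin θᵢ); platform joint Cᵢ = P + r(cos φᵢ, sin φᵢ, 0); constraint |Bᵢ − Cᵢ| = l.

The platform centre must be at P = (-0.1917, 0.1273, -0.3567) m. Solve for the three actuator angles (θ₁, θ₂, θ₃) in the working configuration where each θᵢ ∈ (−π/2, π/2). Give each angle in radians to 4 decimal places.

θ₁ = 1.3962, θ₂ = 0.0870, θ₃ = 0.9598

rotate P by −φ1: (-0.1917, 0.1273, -0.3567)
  e−x'=0.2617;  (l²−L²−(e−x')²−y'²−z²)/2L = -0.3058
  θ1 = atan2(B,A) + arccos(C/0.4424) = 1.3962
φ2=120.0° → target in arm frame (0.2061, 0.1024)
  A cos θ + B sin θ = C:  -0.1361·cos θ + -0.3567·sin θ = -0.1666
  θ2 = atan2(B,A) + arccos(C/0.3818) = 0.0870
arm 3 (φ=240.0°): x'=-0.0144, y'=-0.2297
  A=0.0844, B=-0.3567, C=(l²−L²−A²−y'²−z²)/(2L)=-0.2438
  γ=atan2(-0.3567,0.0844)=-1.3385;  ψ=arccos(-0.6650)=2.2983;  θ3=γ+ψ≈0.9598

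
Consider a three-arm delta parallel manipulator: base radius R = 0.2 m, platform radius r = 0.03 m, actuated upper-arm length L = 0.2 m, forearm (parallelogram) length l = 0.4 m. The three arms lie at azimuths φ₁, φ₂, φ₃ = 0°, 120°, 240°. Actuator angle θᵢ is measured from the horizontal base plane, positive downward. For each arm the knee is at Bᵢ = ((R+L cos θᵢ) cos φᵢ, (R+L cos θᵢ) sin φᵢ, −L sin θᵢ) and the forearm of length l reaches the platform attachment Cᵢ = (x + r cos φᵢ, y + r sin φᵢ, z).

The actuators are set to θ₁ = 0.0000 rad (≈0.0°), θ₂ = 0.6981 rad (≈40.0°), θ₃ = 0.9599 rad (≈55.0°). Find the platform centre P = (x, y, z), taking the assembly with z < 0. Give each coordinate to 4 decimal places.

φ1=0.0°: virtual centre (0.3700, 0.0000, 0.0000), radius l
arm 2 at φ=120.0°: e+L cos θ2 = 0.3232;  O2 = (-0.1616, 0.2799, -0.1286)
O3 = (0.2847·cos240.0°, 0.2847·sin240.0°, -0.1638) = (-0.1424, -0.2466, -0.1638)
eliminate P² terms by subtracting sphere 1 from 2 and 3
[-1.0632 0.5598 -0.2571]·P = -0.0159;  [-1.0247 -0.4932 -0.3277]·P = -0.0290
Cramer: x(z) = 0.0219-0.2825z;  y(z) = 0.0132-0.0773z
quadratic in z: (1.0858)z²+(0.1946)z+(-0.0387)=0, √Δ=0.4537 → z ∈ {-0.2986, 0.1193}; z = -0.2986 (taking z<0)
x = 0.1063, y = 0.0363

(0.1063, 0.0363, -0.2986)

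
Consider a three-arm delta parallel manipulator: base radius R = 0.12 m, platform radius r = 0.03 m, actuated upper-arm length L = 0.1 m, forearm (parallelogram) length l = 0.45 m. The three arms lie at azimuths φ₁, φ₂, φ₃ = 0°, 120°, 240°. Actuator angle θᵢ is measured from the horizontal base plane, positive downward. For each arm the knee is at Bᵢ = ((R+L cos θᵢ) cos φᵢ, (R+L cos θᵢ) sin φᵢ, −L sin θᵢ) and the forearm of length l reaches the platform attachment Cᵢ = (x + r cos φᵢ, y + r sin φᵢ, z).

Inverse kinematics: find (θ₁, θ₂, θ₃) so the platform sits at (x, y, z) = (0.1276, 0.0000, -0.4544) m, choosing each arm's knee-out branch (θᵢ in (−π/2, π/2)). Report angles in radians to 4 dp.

θ₁ = 0.0871, θ₂ = 0.8727, θ₃ = 0.8727

rotate P by −φ1: (0.1276, 0.0000, -0.4544)
  e−x'=-0.0376;  (l²−L²−(e−x')²−y'²−z²)/2L = -0.0770
  θ1 = atan2(B,A) + arccos(C/0.4560) = 0.0871
rotate P by −φ2: (-0.0638, -0.1105, -0.4544)
  A cos θ + B sin θ = C:  0.1538·cos θ + -0.4544·sin θ = -0.2492
  γ=atan2(-0.4544,0.1538)=-1.2444;  ψ=arccos(-0.5195)=2.1171;  θ2=γ+ψ≈0.8727
φ3=240.0° → target in arm frame (-0.0638, 0.1105)
  A=0.1538, B=-0.4544, C=(l²−L²−A²−y'²−z²)/(2L)=-0.2492
  γ=atan2(-0.4544,0.1538)=-1.2444;  ψ=arccos(-0.5195)=2.1171;  θ3=γ+ψ≈0.8727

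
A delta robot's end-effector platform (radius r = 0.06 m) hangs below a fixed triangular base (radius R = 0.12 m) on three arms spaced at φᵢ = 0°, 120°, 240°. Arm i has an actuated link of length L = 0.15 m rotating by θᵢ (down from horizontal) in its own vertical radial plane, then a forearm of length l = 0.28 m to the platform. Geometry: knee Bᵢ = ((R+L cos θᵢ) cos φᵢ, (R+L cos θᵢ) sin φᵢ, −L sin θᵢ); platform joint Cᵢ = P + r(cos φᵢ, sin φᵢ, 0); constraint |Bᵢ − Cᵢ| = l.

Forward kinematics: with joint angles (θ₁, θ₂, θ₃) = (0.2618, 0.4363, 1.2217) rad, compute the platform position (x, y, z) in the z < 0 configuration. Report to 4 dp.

(0.0852, 0.1104, -0.2666)

φ1=0.0°: virtual centre (0.2049, 0.0000, -0.0388), radius l
arm 2 at φ=120.0°: ρ2 = 0.1959;  centre 2 = (-0.0980, 0.1697, -0.0634)
φ3=240.0°: virtual centre (-0.0557, -0.0964, -0.1410), radius l
subtract pairs → two planes through P
plane₁₂: -0.6057x+0.3394y+-0.0491z = -0.0011
det = 0.2936;  x = 0.0137+-0.2684z,  y = 0.0213+-0.3342z
sphere 1 gives Az²+Bz+C=0 with A=1.1837, B=0.1661, C=-0.0399;  B²−4AC=0.2164;  roots -0.2666, 0.1264;  negative root z = -0.2666
x = 0.0852, y = 0.1104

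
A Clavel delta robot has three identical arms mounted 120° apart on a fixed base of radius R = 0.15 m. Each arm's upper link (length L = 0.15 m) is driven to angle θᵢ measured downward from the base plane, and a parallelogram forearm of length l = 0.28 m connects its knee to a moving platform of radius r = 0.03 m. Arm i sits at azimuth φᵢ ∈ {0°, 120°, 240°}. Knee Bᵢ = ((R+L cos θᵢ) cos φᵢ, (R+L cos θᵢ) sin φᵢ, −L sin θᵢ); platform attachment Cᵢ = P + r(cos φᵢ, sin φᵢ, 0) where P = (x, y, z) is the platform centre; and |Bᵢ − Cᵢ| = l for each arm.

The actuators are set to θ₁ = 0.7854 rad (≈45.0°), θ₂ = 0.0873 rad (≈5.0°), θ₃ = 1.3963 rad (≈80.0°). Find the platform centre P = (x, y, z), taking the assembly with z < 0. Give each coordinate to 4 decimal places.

(0.0097, 0.1284, -0.2288)

φ1=0.0°: virtual centre (0.2261, 0.0000, -0.1061), radius l
arm 2 at φ=120.0°: (R−r)+L cos θ2 = 0.2694;  centre 2 = (-0.1347, 0.2333, -0.0131)
centre 3 = (0.1460·cos240.0°, 0.1460·sin240.0°, -0.1477) = (-0.0730, -0.1265, -0.1477)
eliminate P² terms by subtracting sphere 1 from 2 and 3
plane₁₂: -0.7216x+0.4667y+0.1860z = 0.0104
Cramer: x(z) = 0.0137+0.0177z;  y(z) = 0.0435-0.3712z
sphere 1 gives Az²+Bz+C=0 with A=1.1381, B=0.1723, C=-0.0202;  B²−4AC=0.1215;  roots -0.2288, 0.0774;  negative root z = -0.2288
x = 0.0097, y = 0.1284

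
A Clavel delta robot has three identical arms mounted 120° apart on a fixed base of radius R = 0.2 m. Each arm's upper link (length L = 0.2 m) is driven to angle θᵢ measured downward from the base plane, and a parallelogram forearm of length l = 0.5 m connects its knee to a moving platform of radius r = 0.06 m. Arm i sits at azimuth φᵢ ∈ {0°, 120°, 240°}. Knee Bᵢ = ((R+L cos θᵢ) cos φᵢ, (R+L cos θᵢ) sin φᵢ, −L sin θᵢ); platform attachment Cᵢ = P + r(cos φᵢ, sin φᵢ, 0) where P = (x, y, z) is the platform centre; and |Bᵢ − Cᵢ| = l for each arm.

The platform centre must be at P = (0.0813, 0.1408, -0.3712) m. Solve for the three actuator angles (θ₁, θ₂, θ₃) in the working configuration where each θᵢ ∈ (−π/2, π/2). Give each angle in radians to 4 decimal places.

θ₁ = -0.1748, θ₂ = -0.1747, θ₃ = 0.7851

arm 1 (φ=0.0°): x'=0.0813, y'=0.1408
  A=0.0587, B=-0.3712, C=(l²−L²−A²−y'²−z²)/(2L)=0.1224
  γ=atan2(-0.3712,0.0587)=-1.4140;  ψ=arccos(0.3256)=1.2392;  θ1=γ+ψ≈-0.1748
arm 2 (φ=120.0°): x'=0.0813, y'=-0.1408
  e−x'=0.0587;  (l²−L²−(e−x')²−y'²−z²)/2L = 0.1223
  θ2 = atan2(B,A) + arccos(C/0.3758) = -0.1747
rotate P by −φ3: (-0.1626, 0.0000, -0.3712)
  e−x'=0.3026;  (l²−L²−(e−x')²−y'²−z²)/2L = -0.0484
  θ3 = atan2(B,A) + arccos(C/0.4789) = 0.7851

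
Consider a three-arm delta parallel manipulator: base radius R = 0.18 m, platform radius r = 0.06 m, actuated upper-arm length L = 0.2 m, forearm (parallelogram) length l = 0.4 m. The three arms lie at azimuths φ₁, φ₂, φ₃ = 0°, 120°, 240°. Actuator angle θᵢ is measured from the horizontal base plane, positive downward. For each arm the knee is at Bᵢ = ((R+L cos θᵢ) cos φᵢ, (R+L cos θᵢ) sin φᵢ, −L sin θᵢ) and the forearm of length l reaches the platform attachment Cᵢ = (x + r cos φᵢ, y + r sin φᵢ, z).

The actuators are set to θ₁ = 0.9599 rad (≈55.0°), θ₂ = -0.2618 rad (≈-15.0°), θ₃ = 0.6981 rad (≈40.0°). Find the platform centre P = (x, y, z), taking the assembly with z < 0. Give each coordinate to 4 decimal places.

S1 = (0.2347·cos0.0°, 0.2347·sin0.0°, -0.1638) = (0.2347, 0.0000, -0.1638)
φ2=120.0°: virtual centre (-0.1566, 0.2712, 0.0518), radius l
arm 3 at φ=240.0°: (R−r)+L cos θ3 = 0.2732;  S3 = (-0.1366, -0.2366, -0.1286)
eliminate P² terms by subtracting sphere 1 from 2 and 3
[-0.7826 0.5425 0.4312]·P = 0.0188;  [-0.7427 -0.4732 0.0705]·P = 0.0092
det = 0.7732;  x = -0.0180+0.3134z,  y = 0.0087+-0.3427z
into |P−S₁|² = l²: 1.2157z² + 0.1633z + -0.0692 = 0;  Δ = 0.3632;  z = -0.3150 or 0.1807 → z<0 root = -0.3150
x = -0.1167, y = 0.1167

(-0.1167, 0.1167, -0.3150)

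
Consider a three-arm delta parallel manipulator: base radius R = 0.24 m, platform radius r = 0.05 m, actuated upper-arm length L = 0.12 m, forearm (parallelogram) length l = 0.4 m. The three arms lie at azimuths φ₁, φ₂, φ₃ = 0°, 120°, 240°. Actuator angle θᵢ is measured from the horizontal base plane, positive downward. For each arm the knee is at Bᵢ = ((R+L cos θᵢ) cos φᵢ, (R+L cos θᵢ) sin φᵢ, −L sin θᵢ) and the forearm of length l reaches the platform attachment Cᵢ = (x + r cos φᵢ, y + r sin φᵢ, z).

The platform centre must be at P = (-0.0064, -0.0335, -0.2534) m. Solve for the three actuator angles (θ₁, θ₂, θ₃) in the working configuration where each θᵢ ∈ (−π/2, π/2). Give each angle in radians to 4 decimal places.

arm 1 (φ=0.0°): x'=-0.0064, y'=-0.0335
  A=0.1964, B=-0.2534, C=(l²−L²−A²−y'²−z²)/(2L)=0.1737
  √(A²+B²)=0.3206;  θ1 = -0.9114+0.9981 ≈ 0.0867
arm 2 (φ=120.0°): x'=-0.0258, y'=0.0223
  A cos θ + B sin θ = C:  0.2158·cos θ + -0.2534·sin θ = 0.1430
  γ=atan2(-0.2534,0.2158)=-0.8653;  ψ=arccos(0.4296)=1.1268;  θ2=γ+ψ≈0.2614
φ3=240.0° → target in arm frame (0.0322, 0.0112)
  e−x'=0.1578;  (l²−L²−(e−x')²−y'²−z²)/2L = 0.2349
  θ3 = atan2(B,A) + arccos(C/0.2985) = -0.3486

θ₁ = 0.0867, θ₂ = 0.2614, θ₃ = -0.3486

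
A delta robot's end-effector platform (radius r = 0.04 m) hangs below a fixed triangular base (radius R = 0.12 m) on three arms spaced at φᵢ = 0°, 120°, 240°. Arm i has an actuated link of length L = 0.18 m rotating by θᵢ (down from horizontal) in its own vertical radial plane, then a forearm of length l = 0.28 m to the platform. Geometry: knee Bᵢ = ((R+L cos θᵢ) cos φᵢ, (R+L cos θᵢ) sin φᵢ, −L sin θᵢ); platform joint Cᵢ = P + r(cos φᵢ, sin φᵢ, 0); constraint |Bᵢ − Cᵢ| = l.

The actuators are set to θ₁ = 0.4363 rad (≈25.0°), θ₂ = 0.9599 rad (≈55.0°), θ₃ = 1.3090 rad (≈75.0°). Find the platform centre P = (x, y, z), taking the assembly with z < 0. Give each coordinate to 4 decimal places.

S1 = (0.2431·cos0.0°, 0.2431·sin0.0°, -0.0761) = (0.2431, 0.0000, -0.0761)
φ2=120.0°: virtual centre (-0.0916, 0.1587, -0.1474), radius l
φ3=240.0°: virtual centre (-0.0633, -0.1096, -0.1739), radius l
eliminate P² terms by subtracting sphere 1 from 2 and 3
linear system: -0.6695x+0.3174y = -0.0096−-0.1428z; -0.6129x+-0.2193y = -0.0186−-0.1956z
Cramer: x(z) = 0.0235-0.2736z;  y(z) = 0.0194-0.1274z
into |P−S₁|² = l²: 1.0911z² + 0.2674z + -0.0240 = 0;  Δ = 0.1762;  z = -0.3149 or 0.0698 → z<0 root = -0.3149
x = 0.1097, y = 0.0595

(0.1097, 0.0595, -0.3149)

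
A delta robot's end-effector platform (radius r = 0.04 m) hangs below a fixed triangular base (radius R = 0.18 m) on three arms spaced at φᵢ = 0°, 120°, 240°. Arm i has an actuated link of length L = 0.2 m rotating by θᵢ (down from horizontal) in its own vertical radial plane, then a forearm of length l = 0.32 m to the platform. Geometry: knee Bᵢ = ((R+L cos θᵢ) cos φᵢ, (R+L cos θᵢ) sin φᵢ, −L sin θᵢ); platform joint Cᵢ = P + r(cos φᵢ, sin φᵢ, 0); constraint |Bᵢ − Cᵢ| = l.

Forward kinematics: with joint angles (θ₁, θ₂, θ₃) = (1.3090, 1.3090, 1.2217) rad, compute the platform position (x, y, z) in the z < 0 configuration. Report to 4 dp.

φ1=0.0°: virtual centre (0.1918, 0.0000, -0.1932), radius l
arm 2 at φ=120.0°: (R−r)+L cos θ2 = 0.1918;  S2 = (-0.0959, 0.1661, -0.1932)
arm 3 at φ=240.0°: (R−r)+L cos θ3 = 0.2084;  S3 = (-0.1042, -0.1805, -0.1879)
subtract pairs → two planes through P
linear system: -0.5753x+0.3321y = 0.0000−0.0000z; -0.5919x+-0.3610y = 0.0047−0.0105z
Cramer: x(z) = -0.0038+0.0086z;  y(z) = -0.0066+0.0149z
quadratic in z: (1.0003)z²+(0.3828)z+(-0.0268)=0, √Δ=0.5037 → z ∈ {-0.4431, 0.0604}; z = -0.4431 (taking z<0)
x = -0.0077, y = -0.0133

(-0.0077, -0.0133, -0.4431)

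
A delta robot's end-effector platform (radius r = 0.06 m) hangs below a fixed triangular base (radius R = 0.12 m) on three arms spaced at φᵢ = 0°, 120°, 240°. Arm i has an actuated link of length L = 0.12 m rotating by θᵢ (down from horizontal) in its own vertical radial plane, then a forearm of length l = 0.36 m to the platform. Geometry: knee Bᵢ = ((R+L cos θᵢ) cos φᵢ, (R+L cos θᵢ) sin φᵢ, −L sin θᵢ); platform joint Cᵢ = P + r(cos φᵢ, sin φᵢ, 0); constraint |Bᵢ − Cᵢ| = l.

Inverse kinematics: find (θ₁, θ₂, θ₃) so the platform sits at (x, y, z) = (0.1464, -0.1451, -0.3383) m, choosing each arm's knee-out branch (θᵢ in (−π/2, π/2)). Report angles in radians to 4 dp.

θ₁ = 0.0877, θ₂ = 1.3966, θ₃ = 0.5237

rotate P by −φ1: (0.1464, -0.1451, -0.3383)
  A=-0.0864, B=-0.3383, C=(l²−L²−A²−y'²−z²)/(2L)=-0.1157
  θ1 = atan2(B,A) + arccos(C/0.3492) = 0.0877
φ2=120.0° → target in arm frame (-0.1989, -0.0542)
  A cos θ + B sin θ = C:  0.2589·cos θ + -0.3383·sin θ = -0.2883
  √(A²+B²)=0.4260;  θ2 = -0.9177+2.3143 ≈ 1.3966
arm 3 (φ=240.0°): x'=0.0525, y'=0.1993
  A cos θ + B sin θ = C:  0.0075·cos θ + -0.3383·sin θ = -0.1627
  √(A²+B²)=0.3384;  θ3 = -1.5485+2.0722 ≈ 0.5237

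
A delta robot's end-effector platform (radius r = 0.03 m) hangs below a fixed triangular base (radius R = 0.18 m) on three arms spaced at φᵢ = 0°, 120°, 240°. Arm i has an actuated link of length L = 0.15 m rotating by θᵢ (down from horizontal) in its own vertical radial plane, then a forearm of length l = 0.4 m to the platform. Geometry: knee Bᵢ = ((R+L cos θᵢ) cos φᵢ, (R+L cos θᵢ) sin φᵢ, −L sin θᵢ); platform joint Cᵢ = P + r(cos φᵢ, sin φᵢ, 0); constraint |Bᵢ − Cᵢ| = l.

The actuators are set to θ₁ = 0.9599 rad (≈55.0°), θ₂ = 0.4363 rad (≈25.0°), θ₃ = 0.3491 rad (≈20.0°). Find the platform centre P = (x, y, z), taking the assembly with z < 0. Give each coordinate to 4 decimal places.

φ1=0.0°: virtual centre (0.2360, 0.0000, -0.1229), radius l
φ2=120.0°: virtual centre (-0.1430, 0.2476, -0.0634), radius l
S3 = (0.2910·cos240.0°, 0.2910·sin240.0°, -0.0513) = (-0.1455, -0.2520, -0.0513)
eliminate P² terms by subtracting sphere 1 from 2 and 3
[-0.7580 0.4953 0.1190]·P = 0.0150;  [-0.7630 -0.5039 0.1431]·P = 0.0165
Cramer: x(z) = -0.0207+0.1722z;  y(z) = -0.0014+0.0233z
quadratic in z: (1.0302)z²+(0.1573)z+(-0.0790)=0, √Δ=0.5919 → z ∈ {-0.3636, 0.2109}; z = -0.3636 (taking z<0)
x = -0.0833, y = -0.0099

(-0.0833, -0.0099, -0.3636)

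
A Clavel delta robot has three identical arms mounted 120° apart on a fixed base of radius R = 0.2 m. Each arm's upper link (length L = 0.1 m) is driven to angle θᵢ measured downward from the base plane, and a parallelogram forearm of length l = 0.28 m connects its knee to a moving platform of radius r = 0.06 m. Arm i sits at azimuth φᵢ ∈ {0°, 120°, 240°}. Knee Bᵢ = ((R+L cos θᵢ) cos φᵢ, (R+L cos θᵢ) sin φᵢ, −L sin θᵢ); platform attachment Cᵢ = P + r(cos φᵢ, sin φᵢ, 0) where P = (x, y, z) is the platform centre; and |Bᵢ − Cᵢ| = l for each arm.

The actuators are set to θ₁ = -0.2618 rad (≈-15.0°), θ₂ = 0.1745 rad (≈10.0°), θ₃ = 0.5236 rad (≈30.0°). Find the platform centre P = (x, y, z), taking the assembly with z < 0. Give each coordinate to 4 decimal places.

(0.0291, 0.0176, -0.1613)

S1 = (0.2366·cos0.0°, 0.2366·sin0.0°, 0.0259) = (0.2366, 0.0000, 0.0259)
φ2=120.0°: virtual centre (-0.1192, 0.2065, -0.0174), radius l
S3 = (0.2266·cos240.0°, 0.2266·sin240.0°, -0.0500) = (-0.1133, -0.1962, -0.0500)
|S₂|²−|S₁|² = 0.0005;  |S₃|²−|S₁|² = -0.0028
[-0.7117 0.4131 -0.0865]·P = 0.0005;  [-0.6998 -0.3925 -0.1518]·P = -0.0028
det = 0.5684;  x = 0.0017+-0.1700z,  y = 0.0042+-0.0835z
into |P−S₁|² = l²: 1.0359z² + 0.0274z + -0.0225 = 0;  Δ = 0.0941;  z = -0.1613 or 0.1348 → z<0 root = -0.1613
x = 0.0291, y = 0.0176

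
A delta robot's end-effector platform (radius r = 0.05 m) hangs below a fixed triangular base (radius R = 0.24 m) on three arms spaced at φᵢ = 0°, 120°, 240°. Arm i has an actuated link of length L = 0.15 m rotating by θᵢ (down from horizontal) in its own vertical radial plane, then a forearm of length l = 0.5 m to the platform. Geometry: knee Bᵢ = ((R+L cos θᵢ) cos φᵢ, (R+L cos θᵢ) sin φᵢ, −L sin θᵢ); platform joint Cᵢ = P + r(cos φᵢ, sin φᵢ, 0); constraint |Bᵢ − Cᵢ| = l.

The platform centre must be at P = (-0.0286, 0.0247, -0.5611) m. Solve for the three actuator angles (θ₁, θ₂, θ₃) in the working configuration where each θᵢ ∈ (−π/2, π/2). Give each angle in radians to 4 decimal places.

θ₁ = 1.2216, θ₂ = 0.9597, θ₃ = 1.1343

rotate P by −φ1: (-0.0286, 0.0247, -0.5611)
  e−x'=0.2186;  (l²−L²−(e−x')²−y'²−z²)/2L = -0.4524
  γ=atan2(-0.5611,0.2186)=-1.1993;  ψ=arccos(-0.7513)=2.4209;  θ1=γ+ψ≈1.2216
φ2=120.0° → target in arm frame (0.0357, 0.0124)
  e−x'=0.1543;  (l²−L²−(e−x')²−y'²−z²)/2L = -0.3710
  √(A²+B²)=0.5819;  θ2 = -1.3024+2.2621 ≈ 0.9597
φ3=240.0° → target in arm frame (-0.0071, -0.0371)
  A cos θ + B sin θ = C:  0.1971·cos θ + -0.5611·sin θ = -0.4252
  √(A²+B²)=0.5947;  θ3 = -1.2330+2.3673 ≈ 1.1343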